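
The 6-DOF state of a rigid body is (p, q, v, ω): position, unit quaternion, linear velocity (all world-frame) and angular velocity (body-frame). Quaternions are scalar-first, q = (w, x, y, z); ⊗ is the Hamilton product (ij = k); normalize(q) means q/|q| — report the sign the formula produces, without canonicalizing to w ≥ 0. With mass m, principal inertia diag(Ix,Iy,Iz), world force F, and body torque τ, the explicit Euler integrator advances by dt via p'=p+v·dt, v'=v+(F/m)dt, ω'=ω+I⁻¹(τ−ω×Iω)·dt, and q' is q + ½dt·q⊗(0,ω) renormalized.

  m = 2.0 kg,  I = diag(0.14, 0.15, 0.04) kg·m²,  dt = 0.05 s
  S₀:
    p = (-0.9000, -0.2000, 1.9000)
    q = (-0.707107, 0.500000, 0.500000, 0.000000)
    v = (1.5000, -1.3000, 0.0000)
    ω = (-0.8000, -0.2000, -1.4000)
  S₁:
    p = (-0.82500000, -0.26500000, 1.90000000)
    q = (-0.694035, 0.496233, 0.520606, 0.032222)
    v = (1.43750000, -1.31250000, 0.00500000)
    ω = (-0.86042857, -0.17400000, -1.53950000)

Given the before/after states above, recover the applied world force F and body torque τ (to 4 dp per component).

rate change Δω = (-0.06042857, 0.02600000, -0.13950000)
ω₀×(Iω₀) = (-0.0308, 0.1120, 0.0016)
τ = I·(Δω/dt) + ω₀×(Iω₀) = (-0.2000, 0.1900, -0.1100)
v₁ − v₀ = (-0.06250000, -0.01250000, 0.00500000)
applied force F = (-2.5000, -0.5000, 0.2000)

F = (-2.5000, -0.5000, 0.2000)
τ = (-0.2000, 0.1900, -0.1100)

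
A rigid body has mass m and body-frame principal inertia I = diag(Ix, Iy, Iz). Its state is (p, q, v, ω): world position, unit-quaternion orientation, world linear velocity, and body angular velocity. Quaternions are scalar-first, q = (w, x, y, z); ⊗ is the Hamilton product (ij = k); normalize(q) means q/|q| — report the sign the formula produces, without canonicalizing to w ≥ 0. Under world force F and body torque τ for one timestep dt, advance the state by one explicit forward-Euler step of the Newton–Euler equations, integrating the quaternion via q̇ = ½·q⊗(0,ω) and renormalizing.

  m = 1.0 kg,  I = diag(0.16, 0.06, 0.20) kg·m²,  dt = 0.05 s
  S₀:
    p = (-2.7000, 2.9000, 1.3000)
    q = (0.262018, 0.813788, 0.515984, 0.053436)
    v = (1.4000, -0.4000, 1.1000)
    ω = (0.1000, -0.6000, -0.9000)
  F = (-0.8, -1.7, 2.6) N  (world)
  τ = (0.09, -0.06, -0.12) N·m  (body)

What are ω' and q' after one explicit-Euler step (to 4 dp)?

precession coupling ω×(Iω) = (0.0756, 0.0036, 0.0060)
α = I⁻¹(τ − ω×Iω) = (0.0900, -1.0600, -0.6300)
new body rate ω' = (0.1045, -0.6530, -0.9315)
Hamilton product q⊗(0,ω) = (0.2763040, -0.4061222, 0.5805420, -0.7756874)
updated quaternion q' = (0.2688, 0.8033, 0.5303, 0.0340)

ω' = (0.1045, -0.6530, -0.9315)
q' = (0.2688, 0.8033, 0.5303, 0.0340)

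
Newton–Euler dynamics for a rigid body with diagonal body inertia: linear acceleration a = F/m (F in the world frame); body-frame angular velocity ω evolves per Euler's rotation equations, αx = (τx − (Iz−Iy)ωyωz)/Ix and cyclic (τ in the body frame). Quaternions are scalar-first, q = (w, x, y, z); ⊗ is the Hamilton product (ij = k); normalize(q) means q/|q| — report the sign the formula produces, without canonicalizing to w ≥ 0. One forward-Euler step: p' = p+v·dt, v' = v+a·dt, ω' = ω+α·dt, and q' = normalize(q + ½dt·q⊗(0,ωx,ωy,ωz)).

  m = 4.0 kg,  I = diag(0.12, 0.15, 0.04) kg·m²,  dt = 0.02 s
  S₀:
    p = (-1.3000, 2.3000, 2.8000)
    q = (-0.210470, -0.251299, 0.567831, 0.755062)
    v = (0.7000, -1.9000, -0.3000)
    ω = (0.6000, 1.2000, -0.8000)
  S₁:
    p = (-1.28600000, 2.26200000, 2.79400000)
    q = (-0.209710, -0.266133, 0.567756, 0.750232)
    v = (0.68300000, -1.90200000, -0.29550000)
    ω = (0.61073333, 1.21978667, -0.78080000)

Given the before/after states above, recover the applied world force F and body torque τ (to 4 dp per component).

F = (-3.4000, -0.4000, 0.9000)
τ = (0.1700, 0.1100, 0.0600)

velocity change Δv = (-0.01700000, -0.00200000, 0.00450000)
m·(v₁−v₀)/dt = (-3.4000, -0.4000, 0.9000)
rate change Δω = (0.01073333, 0.01978667, 0.01920000)
ω₀×(Iω₀) = (0.1056, -0.0384, 0.0216)
I·α + gyro = (0.1700, 0.1100, 0.0600)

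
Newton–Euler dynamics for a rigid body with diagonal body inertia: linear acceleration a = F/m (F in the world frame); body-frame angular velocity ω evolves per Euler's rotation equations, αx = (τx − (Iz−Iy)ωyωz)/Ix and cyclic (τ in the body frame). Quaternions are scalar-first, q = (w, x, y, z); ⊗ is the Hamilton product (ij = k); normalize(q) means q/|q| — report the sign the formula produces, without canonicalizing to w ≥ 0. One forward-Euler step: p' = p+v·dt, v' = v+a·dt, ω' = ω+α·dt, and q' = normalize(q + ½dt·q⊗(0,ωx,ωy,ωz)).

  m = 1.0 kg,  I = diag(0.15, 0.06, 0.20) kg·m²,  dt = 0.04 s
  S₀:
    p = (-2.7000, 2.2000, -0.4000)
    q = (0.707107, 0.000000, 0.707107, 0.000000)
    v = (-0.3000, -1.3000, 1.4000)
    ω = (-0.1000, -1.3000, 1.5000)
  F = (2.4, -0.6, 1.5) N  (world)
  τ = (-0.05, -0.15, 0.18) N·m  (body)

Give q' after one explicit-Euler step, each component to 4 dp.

q⊗(0,ω) = (0.9192391, 0.9899498, -0.9192391, 1.1313712)
updated quaternion q' = (0.7249, 0.0198, 0.6882, 0.0226)

q' = (0.7249, 0.0198, 0.6882, 0.0226)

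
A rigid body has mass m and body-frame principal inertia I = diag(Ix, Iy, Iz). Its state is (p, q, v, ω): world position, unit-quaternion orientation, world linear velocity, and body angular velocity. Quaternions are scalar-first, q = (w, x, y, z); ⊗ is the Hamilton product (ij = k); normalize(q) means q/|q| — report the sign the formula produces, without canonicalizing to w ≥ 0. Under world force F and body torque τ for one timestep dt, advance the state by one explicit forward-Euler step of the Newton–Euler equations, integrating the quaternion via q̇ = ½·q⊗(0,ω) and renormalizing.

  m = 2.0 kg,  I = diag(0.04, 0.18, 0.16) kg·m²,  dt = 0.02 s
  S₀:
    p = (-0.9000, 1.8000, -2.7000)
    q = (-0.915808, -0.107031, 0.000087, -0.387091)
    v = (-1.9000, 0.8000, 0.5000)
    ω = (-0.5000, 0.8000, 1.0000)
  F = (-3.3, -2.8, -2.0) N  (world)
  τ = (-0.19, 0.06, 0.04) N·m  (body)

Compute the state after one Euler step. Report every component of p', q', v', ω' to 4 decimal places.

p' = (-0.9380, 1.8160, -2.6900)
q' = (-0.9124, -0.0993, -0.0042, -0.3971)
v' = (-1.9330, 0.7720, 0.4800)
ω' = (-0.5870, 0.8000, 1.0120)

(τ − ω×Iω)/I = (-4.3500, 0.0000, 0.6000)
new body rate ω' = (-0.5870, 0.8000, 1.0120)
2q̇ = q⊗(0,ω) = (0.3335059, 0.7676638, -0.4320699, -1.0013893)
updated quaternion q' = (-0.9124, -0.0993, -0.0042, -0.3971)
a = F/m = (-1.6500, -1.4000, -1.0000)
p' = p + v·dt = (-0.9380, 1.8160, -2.6900)
new velocity v' = (-1.9330, 0.7720, 0.4800)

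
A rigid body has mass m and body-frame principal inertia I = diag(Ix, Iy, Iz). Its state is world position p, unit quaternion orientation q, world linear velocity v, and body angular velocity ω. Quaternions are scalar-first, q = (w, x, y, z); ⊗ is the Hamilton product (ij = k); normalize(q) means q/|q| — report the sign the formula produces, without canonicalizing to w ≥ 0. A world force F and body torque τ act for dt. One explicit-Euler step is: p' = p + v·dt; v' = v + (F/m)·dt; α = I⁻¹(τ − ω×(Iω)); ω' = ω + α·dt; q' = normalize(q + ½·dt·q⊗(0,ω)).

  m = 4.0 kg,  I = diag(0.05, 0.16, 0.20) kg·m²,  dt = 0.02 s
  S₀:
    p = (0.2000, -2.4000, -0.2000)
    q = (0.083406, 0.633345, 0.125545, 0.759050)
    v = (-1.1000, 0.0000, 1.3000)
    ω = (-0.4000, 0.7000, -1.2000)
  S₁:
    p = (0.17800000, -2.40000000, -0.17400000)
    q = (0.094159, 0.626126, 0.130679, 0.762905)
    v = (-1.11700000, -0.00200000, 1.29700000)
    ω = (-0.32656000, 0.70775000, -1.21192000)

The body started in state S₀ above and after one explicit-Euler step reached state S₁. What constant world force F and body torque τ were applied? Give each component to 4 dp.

F = (-3.4000, -0.4000, -0.6000)
τ = (0.1500, -0.0100, -0.1500)

Δv = v₁−v₀ = (-0.01700000, -0.00200000, -0.00300000)
m·(v₁−v₀)/dt = (-3.4000, -0.4000, -0.6000)
ω₁ − ω₀ = (0.07344000, 0.00775000, -0.01192000)
applied torque τ = (0.1500, -0.0100, -0.1500)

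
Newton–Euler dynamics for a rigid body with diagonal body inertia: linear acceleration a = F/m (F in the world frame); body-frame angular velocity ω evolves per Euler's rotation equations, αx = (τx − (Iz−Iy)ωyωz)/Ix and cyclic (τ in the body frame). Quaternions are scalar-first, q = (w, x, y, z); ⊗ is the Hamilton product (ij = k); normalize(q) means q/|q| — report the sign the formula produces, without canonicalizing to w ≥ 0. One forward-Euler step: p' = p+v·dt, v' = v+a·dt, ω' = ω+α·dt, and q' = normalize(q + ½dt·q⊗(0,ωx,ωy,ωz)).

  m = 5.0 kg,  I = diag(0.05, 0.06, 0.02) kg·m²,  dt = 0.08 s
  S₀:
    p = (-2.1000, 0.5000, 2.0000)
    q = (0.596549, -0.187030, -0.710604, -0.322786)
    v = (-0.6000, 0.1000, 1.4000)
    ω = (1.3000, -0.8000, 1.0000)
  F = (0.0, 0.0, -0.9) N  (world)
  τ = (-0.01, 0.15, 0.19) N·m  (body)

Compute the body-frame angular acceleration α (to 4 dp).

ω×(Iω) gyroscopic = (0.0320, 0.0390, -0.0104)
(τ − ω×Iω)/I = (-0.8400, 1.8500, 10.0200)

α = (-0.8400, 1.8500, 10.0200)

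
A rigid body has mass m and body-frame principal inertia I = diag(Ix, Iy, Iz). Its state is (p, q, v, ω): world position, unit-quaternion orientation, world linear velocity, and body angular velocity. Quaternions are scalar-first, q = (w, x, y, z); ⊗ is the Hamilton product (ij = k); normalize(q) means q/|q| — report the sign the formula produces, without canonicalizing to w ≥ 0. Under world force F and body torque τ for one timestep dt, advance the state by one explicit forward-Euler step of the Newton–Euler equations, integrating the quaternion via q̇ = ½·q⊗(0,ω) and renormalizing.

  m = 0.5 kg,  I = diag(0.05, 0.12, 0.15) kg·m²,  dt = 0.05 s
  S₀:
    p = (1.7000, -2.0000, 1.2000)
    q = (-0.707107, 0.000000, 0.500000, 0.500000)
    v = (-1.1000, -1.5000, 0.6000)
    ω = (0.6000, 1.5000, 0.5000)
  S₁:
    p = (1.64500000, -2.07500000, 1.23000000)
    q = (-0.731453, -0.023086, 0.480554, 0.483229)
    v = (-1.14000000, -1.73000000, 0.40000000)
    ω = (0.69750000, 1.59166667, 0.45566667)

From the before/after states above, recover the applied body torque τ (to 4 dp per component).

τ = (0.1200, 0.1900, -0.0700)

Δω = ω₁−ω₀ = (0.09750000, 0.09166667, -0.04433333)
I·α + gyro = (0.1200, 0.1900, -0.0700)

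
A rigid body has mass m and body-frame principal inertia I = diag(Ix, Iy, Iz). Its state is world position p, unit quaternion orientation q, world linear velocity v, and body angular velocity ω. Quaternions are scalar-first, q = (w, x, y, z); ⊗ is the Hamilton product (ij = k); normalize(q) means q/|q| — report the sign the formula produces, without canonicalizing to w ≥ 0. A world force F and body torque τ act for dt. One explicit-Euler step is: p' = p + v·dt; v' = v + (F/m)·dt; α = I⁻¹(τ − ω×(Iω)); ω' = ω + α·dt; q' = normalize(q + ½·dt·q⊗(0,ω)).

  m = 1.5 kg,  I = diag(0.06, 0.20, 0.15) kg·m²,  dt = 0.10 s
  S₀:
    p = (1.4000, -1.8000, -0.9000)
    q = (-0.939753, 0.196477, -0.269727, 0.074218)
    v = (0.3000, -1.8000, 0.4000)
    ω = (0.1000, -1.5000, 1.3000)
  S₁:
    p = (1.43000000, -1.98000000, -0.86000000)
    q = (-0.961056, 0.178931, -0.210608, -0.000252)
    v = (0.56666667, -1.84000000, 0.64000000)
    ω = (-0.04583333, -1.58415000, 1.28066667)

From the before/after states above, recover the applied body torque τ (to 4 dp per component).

τ = (0.0100, -0.1800, -0.0500)

ω₁ − ω₀ = (-0.14583333, -0.08415000, -0.01933333)
gyro term ω₀×Iω₀ = (0.0975, -0.0117, -0.0210)
I·α + gyro = (0.0100, -0.1800, -0.0500)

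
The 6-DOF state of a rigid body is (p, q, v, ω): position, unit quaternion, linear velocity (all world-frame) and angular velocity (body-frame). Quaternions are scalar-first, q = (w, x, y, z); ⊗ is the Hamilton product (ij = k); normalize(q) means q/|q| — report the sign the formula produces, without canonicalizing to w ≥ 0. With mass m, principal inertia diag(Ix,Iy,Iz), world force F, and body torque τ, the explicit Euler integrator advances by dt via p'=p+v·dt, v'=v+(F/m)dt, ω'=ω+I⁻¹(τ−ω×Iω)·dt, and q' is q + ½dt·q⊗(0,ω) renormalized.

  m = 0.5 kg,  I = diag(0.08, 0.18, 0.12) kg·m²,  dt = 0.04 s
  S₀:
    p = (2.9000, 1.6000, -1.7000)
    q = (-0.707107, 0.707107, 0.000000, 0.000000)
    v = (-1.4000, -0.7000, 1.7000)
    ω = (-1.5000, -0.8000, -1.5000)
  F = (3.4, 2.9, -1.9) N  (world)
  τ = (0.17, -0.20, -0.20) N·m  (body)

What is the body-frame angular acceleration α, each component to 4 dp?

precession coupling ω×(Iω) = (-0.0720, -0.0900, 0.1200)
α = I⁻¹(τ − ω×Iω) = (3.0250, -0.6111, -2.6667)

α = (3.0250, -0.6111, -2.6667)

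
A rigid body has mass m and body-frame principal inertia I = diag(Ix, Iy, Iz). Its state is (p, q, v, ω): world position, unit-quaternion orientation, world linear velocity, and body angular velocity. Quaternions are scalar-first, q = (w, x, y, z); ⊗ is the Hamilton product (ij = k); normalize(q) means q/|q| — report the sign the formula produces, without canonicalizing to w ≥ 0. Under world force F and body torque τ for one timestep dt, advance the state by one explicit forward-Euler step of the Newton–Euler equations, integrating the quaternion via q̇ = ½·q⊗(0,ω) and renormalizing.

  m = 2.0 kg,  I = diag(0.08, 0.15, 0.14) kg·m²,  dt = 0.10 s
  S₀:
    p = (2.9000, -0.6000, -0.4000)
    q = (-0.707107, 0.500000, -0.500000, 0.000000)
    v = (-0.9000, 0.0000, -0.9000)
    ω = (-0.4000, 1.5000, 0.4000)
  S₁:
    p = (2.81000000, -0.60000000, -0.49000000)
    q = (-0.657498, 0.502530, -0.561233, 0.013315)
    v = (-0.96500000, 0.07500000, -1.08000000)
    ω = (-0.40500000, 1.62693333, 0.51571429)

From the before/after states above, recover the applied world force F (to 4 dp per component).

F = (-1.3000, 1.5000, -3.6000)

v₁ − v₀ = (-0.06500000, 0.07500000, -0.18000000)
F = m·Δv/dt = (-1.3000, 1.5000, -3.6000)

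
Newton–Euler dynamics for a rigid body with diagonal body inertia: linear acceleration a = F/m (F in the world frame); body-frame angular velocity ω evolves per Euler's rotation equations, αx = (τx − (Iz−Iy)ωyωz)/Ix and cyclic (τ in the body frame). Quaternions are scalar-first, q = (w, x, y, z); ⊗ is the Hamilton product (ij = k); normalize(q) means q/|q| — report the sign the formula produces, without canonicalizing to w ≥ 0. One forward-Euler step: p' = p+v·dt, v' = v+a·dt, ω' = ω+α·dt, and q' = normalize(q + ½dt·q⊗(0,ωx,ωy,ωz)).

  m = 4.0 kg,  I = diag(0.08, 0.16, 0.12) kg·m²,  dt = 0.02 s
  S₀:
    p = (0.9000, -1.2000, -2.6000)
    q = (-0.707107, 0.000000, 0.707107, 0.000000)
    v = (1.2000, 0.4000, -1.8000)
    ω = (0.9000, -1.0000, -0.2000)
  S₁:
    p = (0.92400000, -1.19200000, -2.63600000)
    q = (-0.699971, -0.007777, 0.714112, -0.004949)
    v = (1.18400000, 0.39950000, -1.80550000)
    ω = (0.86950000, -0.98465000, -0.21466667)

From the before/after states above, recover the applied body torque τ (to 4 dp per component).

ω₁ − ω₀ = (-0.03050000, 0.01535000, -0.01466667)
applied torque τ = (-0.1300, 0.1300, -0.1600)

τ = (-0.1300, 0.1300, -0.1600)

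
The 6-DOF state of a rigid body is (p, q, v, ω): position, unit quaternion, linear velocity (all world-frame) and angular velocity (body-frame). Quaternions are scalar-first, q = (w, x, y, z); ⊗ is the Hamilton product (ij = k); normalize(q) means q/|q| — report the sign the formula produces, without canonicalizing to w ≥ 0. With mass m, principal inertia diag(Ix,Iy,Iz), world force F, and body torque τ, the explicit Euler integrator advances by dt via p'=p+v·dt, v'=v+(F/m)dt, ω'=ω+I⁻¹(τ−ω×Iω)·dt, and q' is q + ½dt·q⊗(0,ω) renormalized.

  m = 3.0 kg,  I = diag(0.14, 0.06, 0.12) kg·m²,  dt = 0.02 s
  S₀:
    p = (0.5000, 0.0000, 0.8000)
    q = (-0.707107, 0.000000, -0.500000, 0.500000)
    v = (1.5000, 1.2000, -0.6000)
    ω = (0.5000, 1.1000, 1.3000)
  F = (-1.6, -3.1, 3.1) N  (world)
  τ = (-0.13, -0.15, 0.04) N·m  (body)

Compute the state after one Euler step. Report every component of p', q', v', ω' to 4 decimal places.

p' = (0.5300, 0.0240, 0.7880)
q' = (-0.7080, -0.0155, -0.5052, 0.4932)
v' = (1.4893, 1.1793, -0.5793)
ω' = (0.4692, 1.0457, 1.3140)

a = (-0.5333, -1.0333, 1.0333)
p' = p + v·dt = (0.5300, 0.0240, 0.7880)
new velocity v' = (1.4893, 1.1793, -0.5793)
ω×(Iω) gyroscopic = (0.0858, 0.0130, -0.0440)
(τ − ω×Iω)/I = (-1.5414, -2.7167, 0.7000)
new body rate ω' = (0.4692, 1.0457, 1.3140)
Hamilton product q⊗(0,ω) = (-0.1000000, -1.5535535, -0.5278177, -0.6692391)
q + ½dt·q⊗(0,ω), renormalized = (-0.7080, -0.0155, -0.5052, 0.4932)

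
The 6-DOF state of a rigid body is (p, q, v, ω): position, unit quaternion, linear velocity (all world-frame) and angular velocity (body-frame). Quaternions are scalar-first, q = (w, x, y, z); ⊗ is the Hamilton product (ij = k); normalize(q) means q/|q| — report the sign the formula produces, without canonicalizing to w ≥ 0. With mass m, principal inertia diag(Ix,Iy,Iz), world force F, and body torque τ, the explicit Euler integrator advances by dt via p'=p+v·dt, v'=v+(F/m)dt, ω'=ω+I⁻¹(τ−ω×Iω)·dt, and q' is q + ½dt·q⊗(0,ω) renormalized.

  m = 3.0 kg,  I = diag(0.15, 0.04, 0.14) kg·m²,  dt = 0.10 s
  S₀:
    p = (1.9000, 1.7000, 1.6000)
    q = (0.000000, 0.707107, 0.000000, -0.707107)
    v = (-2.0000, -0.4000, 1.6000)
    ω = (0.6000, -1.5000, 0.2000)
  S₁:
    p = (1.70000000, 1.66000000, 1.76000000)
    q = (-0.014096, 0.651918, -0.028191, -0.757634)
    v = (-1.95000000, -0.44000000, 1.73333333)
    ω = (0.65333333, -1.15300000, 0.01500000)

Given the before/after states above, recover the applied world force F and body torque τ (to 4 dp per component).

velocity change Δv = (0.05000000, -0.04000000, 0.13333333)
m·(v₁−v₀)/dt = (1.5000, -1.2000, 4.0000)
rate change Δω = (0.05333333, 0.34700000, -0.18500000)
precession coupling = (-0.0300, 0.0012, 0.0990)
applied torque τ = (0.0500, 0.1400, -0.1600)

F = (1.5000, -1.2000, 4.0000)
τ = (0.0500, 0.1400, -0.1600)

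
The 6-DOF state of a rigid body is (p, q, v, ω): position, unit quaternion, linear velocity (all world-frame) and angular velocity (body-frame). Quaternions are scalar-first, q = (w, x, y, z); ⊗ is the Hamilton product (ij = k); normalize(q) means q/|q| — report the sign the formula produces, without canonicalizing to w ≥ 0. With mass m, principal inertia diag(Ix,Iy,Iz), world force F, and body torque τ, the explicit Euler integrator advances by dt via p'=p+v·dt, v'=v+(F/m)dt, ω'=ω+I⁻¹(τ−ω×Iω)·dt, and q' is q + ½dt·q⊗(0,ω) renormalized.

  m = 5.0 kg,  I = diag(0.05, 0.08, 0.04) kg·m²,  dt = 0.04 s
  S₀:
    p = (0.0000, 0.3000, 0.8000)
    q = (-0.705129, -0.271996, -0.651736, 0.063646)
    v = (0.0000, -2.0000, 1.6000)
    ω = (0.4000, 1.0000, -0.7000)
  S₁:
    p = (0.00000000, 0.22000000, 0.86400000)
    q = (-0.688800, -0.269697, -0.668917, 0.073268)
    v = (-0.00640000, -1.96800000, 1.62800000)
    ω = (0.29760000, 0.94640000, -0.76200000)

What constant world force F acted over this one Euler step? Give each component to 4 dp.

v₁ − v₀ = (-0.00640000, 0.03200000, 0.02800000)
m·(v₁−v₀)/dt = (-0.8000, 4.0000, 3.5000)

F = (-0.8000, 4.0000, 3.5000)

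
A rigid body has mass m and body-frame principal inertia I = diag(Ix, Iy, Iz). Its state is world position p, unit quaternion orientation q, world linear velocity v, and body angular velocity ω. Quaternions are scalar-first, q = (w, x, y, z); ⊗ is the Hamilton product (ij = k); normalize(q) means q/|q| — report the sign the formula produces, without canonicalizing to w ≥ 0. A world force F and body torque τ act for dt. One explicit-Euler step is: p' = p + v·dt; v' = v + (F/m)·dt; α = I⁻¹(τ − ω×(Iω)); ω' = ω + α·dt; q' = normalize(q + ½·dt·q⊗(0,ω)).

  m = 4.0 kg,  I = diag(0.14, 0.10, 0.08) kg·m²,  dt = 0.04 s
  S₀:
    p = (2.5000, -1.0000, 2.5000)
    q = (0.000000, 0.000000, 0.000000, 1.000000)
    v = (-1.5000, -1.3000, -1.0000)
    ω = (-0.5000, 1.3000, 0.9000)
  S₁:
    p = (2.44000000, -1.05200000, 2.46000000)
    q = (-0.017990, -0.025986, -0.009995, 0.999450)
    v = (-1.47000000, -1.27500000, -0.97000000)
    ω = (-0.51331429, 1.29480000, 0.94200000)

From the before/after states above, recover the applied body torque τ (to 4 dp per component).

τ = (-0.0700, -0.0400, 0.1100)

Δω = ω₁−ω₀ = (-0.01331429, -0.00520000, 0.04200000)
applied torque τ = (-0.0700, -0.0400, 0.1100)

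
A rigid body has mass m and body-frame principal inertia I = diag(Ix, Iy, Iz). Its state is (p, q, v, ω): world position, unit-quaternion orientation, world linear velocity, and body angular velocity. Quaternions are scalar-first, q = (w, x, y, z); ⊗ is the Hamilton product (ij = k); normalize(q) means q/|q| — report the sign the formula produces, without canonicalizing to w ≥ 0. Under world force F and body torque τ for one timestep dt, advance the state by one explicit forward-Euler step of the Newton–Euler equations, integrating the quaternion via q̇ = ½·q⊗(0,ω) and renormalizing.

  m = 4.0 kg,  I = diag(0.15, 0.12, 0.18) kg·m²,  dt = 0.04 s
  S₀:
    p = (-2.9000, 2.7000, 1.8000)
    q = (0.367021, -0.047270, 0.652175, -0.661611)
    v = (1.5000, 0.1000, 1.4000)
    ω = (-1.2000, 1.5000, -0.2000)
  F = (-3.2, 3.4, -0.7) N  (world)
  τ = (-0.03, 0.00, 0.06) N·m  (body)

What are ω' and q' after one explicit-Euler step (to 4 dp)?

(τ − ω×Iω)/I = (-0.0800, 0.0600, 0.0333)
ω' = ω + α·dt = (-1.2032, 1.5024, -0.1987)
2q̇ = q⊗(0,ω) = (-1.1673087, 0.4215563, 1.3350107, 0.6383008)
updated quaternion q' = (0.3434, -0.0388, 0.6784, -0.6484)

ω' = (-1.2032, 1.5024, -0.1987)
q' = (0.3434, -0.0388, 0.6784, -0.6484)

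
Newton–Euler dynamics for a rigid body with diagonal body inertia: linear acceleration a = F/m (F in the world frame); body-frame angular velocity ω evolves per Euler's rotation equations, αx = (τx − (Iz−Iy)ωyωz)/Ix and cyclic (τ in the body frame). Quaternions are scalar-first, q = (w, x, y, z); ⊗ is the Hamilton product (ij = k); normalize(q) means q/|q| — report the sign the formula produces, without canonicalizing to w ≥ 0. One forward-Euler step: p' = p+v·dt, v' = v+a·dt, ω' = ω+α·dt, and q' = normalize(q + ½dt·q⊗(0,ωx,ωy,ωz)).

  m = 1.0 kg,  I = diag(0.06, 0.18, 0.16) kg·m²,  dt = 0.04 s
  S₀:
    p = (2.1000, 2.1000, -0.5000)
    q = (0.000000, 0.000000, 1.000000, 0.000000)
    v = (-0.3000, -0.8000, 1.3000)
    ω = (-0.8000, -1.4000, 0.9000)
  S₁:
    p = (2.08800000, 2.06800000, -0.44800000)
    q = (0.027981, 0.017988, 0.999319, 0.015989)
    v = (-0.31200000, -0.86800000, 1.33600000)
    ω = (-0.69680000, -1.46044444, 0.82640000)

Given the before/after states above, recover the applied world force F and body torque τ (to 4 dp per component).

F = (-0.3000, -1.7000, 0.9000)
τ = (0.1800, -0.2000, -0.1600)

Δv = v₁−v₀ = (-0.01200000, -0.06800000, 0.03600000)
applied force F = (-0.3000, -1.7000, 0.9000)
Δω = ω₁−ω₀ = (0.10320000, -0.06044444, -0.07360000)
τ = I·(Δω/dt) + ω₀×(Iω₀) = (0.1800, -0.2000, -0.1600)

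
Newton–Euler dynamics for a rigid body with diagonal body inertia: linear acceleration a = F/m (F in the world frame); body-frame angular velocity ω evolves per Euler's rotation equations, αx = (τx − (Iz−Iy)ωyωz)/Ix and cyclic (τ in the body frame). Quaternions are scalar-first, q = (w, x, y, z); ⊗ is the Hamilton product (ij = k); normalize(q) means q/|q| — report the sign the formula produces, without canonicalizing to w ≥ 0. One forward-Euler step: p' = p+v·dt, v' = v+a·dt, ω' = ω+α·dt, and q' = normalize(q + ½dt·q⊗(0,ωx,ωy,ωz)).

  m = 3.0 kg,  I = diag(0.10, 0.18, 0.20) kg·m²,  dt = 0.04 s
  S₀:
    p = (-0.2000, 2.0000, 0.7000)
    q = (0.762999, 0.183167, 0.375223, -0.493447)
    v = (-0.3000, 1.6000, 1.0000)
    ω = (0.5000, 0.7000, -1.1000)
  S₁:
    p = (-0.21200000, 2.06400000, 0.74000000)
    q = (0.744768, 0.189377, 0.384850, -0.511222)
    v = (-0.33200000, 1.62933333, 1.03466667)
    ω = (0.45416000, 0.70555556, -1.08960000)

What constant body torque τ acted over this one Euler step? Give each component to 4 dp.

τ = (-0.1300, 0.0800, 0.0800)

Δω = ω₁−ω₀ = (-0.04584000, 0.00555556, 0.01040000)
applied torque τ = (-0.1300, 0.0800, 0.0800)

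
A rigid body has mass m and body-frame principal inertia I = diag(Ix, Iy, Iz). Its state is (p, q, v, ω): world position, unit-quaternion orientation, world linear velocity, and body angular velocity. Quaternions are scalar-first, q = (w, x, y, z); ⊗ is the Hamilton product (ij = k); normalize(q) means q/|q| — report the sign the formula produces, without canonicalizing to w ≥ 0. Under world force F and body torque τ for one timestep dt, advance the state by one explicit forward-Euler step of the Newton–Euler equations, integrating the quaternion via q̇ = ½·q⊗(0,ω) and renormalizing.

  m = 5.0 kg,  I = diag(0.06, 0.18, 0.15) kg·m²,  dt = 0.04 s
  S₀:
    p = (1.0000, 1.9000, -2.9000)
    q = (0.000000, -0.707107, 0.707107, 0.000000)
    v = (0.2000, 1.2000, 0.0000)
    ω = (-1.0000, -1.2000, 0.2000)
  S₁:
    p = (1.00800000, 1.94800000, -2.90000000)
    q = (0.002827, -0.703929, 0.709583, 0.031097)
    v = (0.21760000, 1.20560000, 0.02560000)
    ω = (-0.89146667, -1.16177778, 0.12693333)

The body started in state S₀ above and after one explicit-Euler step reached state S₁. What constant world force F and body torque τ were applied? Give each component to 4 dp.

v₁ − v₀ = (0.01760000, 0.00560000, 0.02560000)
applied force F = (2.2000, 0.7000, 3.2000)
rate change Δω = (0.10853333, 0.03822222, -0.07306667)
precession coupling = (0.0072, 0.0180, 0.1440)
τ = I·(Δω/dt) + ω₀×(Iω₀) = (0.1700, 0.1900, -0.1300)

F = (2.2000, 0.7000, 3.2000)
τ = (0.1700, 0.1900, -0.1300)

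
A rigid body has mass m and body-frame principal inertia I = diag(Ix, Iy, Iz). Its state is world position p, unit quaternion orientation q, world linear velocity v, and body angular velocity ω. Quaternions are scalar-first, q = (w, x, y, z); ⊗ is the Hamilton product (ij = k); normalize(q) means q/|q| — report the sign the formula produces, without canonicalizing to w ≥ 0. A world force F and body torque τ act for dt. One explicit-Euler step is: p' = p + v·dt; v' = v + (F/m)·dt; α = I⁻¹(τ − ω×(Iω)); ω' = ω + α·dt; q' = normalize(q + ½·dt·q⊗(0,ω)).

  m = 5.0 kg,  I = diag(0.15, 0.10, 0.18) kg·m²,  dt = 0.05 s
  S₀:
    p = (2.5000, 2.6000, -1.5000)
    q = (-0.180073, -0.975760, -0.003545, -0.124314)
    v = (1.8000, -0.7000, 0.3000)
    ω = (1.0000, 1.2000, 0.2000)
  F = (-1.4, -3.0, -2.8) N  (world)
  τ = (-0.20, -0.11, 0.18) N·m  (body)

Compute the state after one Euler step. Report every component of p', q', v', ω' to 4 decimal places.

p' = (2.5900, 2.5650, -1.4850)
q' = (-0.1548, -0.9758, -0.0072, -0.1543)
v' = (1.7860, -0.7300, 0.2720)
ω' = (0.9269, 1.1480, 0.2667)

a = (-0.2800, -0.6000, -0.5600)
p' = p + v·dt = (2.5900, 2.5650, -1.4850)
v + (F/m)dt = (1.7860, -0.7300, 0.2720)
α = I⁻¹(τ − ω×Iω) = (-1.4613, -1.0400, 1.3333)
ω + α·dt = (0.9269, 1.1480, 0.2667)
2q̇ = q⊗(0,ω) = (1.0048768, -0.0316052, -0.1452496, -1.2033816)
q' = normalize(q + ½dt·q⊗(0,ω)) = (-0.1548, -0.9758, -0.0072, -0.1543)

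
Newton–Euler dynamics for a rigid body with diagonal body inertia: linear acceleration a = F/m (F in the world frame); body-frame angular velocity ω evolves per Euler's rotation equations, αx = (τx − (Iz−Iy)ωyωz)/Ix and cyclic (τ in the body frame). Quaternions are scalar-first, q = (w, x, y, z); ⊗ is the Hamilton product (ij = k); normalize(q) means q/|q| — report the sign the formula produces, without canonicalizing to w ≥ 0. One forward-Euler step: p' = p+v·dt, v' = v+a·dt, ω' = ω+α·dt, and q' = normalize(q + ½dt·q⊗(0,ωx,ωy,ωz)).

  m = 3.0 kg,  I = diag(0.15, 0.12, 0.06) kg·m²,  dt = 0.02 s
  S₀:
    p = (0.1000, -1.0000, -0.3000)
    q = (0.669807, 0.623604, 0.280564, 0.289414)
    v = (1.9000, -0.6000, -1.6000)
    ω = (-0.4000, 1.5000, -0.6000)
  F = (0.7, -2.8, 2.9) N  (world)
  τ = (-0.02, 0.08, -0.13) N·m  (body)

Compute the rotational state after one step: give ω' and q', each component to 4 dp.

ω' = (-0.4099, 1.5097, -0.6493)
q' = (0.6697, 0.6148, 0.2932, 0.2958)

precession coupling ω×(Iω) = (0.0540, 0.0216, 0.0180)
(τ − ω×Iω)/I = (-0.4933, 0.4867, -2.4667)
ω + α·dt = (-0.4099, 1.5097, -0.6493)
2q̇ = q⊗(0,ω) = (0.0022440, -0.8703822, 1.2631073, 0.6457474)
q + ½dt·q⊗(0,ω), renormalized = (0.6697, 0.6148, 0.2932, 0.2958)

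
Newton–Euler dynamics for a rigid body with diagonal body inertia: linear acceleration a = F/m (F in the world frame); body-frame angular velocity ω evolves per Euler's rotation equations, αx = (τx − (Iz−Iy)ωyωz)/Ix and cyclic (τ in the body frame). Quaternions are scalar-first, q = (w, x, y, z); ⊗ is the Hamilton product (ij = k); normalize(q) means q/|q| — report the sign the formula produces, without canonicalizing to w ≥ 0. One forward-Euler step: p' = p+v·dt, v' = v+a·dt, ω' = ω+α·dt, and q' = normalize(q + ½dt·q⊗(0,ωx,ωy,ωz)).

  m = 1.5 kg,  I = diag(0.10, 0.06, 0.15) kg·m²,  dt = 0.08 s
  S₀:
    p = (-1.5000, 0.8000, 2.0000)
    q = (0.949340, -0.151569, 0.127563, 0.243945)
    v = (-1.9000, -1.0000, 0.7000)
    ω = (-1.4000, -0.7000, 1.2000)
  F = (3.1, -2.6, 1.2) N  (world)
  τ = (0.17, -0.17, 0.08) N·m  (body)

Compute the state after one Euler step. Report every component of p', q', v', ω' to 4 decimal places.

a = F/m = (2.0667, -1.7333, 0.8000)
p' = p + v·dt = (-1.6520, 0.7200, 2.0560)
v' = v + a·dt = (-1.7347, -1.1387, 0.7640)
precession coupling ω×(Iω) = (-0.0756, 0.0840, -0.0392)
α = I⁻¹(τ − ω×Iω) = (2.4560, -4.2333, 0.7947)
new body rate ω' = (-1.2035, -1.0387, 1.2636)
Hamilton product q⊗(0,ω) = (-0.4156365, -1.0052389, -0.8241782, 1.4238945)
updated quaternion q' = (0.9298, -0.1912, 0.0943, 0.3000)

p' = (-1.6520, 0.7200, 2.0560)
q' = (0.9298, -0.1912, 0.0943, 0.3000)
v' = (-1.7347, -1.1387, 0.7640)
ω' = (-1.2035, -1.0387, 1.2636)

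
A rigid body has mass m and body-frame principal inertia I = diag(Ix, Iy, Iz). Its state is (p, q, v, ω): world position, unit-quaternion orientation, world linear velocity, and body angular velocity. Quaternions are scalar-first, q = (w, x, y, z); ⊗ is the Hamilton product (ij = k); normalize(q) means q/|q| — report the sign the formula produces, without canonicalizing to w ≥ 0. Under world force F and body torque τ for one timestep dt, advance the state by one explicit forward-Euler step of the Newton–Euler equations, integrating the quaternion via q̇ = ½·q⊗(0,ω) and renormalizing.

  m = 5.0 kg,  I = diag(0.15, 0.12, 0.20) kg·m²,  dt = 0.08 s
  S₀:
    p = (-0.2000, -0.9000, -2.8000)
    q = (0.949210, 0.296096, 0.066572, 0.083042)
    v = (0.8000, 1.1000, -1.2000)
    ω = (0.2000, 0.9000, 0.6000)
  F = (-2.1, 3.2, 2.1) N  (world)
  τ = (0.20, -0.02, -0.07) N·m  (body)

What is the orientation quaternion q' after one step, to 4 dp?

q' = (0.9415, 0.3020, 0.0942, 0.1158)

q⊗(0,ω) = (-0.1689592, 0.1550474, 0.6932398, 0.8226980)
q + ½dt·q⊗(0,ω), renormalized = (0.9415, 0.3020, 0.0942, 0.1158)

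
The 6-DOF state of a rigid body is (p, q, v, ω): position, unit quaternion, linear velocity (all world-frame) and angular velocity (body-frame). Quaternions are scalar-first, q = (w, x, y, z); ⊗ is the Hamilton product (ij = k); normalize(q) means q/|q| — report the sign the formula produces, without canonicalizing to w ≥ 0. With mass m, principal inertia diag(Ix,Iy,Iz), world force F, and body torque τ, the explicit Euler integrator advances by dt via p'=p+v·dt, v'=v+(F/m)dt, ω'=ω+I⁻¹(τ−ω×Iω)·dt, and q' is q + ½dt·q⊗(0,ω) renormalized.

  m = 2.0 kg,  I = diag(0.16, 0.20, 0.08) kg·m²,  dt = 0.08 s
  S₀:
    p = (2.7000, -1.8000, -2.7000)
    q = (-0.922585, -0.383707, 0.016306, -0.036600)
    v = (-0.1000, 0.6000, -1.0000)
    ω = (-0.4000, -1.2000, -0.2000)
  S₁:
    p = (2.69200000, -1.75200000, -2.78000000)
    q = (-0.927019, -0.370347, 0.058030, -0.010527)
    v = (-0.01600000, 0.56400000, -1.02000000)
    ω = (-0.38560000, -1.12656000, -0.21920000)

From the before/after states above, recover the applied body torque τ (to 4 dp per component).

rate change Δω = (0.01440000, 0.07344000, -0.01920000)
applied torque τ = (0.0000, 0.1900, 0.0000)

τ = (0.0000, 0.1900, 0.0000)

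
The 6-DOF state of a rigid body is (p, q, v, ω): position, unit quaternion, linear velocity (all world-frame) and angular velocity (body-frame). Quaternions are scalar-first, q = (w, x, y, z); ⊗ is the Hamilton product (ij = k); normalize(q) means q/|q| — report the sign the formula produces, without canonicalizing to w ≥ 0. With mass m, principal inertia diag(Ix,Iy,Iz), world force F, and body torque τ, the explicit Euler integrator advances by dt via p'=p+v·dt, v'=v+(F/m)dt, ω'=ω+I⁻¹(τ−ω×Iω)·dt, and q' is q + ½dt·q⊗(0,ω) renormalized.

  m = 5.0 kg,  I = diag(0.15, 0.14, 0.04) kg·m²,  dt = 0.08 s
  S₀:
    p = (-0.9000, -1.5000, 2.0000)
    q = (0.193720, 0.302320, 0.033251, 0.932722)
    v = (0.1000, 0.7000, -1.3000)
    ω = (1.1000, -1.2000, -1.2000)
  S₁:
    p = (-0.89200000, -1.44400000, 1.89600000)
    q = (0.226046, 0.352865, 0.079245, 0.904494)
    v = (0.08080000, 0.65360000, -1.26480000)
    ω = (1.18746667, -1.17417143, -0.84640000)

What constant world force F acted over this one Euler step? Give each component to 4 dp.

Δv = v₁−v₀ = (-0.01920000, -0.04640000, 0.03520000)
m·(v₁−v₀)/dt = (-1.2000, -2.9000, 2.2000)

F = (-1.2000, -2.9000, 2.2000)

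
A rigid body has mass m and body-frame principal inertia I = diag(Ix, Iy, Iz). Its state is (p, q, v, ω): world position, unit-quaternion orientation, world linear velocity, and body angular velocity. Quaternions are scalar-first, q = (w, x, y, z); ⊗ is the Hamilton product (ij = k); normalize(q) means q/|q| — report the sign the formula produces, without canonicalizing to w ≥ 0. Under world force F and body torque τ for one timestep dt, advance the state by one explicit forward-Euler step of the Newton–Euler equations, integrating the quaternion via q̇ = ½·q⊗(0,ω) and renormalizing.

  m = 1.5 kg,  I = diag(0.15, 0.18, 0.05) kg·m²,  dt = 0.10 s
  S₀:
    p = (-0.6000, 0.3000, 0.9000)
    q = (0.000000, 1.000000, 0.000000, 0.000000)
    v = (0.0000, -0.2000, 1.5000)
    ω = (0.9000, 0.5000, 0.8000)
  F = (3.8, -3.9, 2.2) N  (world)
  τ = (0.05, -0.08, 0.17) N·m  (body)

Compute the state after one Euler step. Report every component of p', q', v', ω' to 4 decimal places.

a = (2.5333, -2.6000, 1.4667)
new position p' = (-0.6000, 0.2800, 1.0500)
new velocity v' = (0.2533, -0.4600, 1.6467)
precession coupling ω×(Iω) = (-0.0520, 0.0720, 0.0135)
(τ − ω×Iω)/I = (0.6800, -0.8444, 3.1300)
ω + α·dt = (0.9680, 0.4156, 1.1130)
2q̇ = q⊗(0,ω) = (-0.9000000, 0.0000000, -0.8000000, 0.5000000)
updated quaternion q' = (-0.0449, 0.9979, -0.0399, 0.0249)

p' = (-0.6000, 0.2800, 1.0500)
q' = (-0.0449, 0.9979, -0.0399, 0.0249)
v' = (0.2533, -0.4600, 1.6467)
ω' = (0.9680, 0.4156, 1.1130)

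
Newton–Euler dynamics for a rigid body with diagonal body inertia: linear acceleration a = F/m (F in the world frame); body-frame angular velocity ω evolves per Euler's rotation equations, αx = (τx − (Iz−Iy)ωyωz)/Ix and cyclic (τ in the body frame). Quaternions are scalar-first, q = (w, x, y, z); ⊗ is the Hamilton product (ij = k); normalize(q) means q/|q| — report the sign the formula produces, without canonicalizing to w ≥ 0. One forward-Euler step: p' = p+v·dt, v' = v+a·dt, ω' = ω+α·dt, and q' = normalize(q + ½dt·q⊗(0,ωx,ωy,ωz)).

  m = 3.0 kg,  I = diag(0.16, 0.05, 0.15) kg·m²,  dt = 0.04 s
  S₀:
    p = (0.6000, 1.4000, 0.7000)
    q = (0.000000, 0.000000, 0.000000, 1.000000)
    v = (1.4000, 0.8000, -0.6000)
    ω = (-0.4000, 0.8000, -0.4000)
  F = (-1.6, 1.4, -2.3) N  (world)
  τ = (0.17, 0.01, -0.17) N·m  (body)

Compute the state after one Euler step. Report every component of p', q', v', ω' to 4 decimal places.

p' = p + v·dt = (0.6560, 1.4320, 0.6760)
v' = v + a·dt = (1.3787, 0.8187, -0.6307)
α = I⁻¹(τ − ω×Iω) = (1.2625, 0.1680, -1.3680)
ω' = ω + α·dt = (-0.3495, 0.8067, -0.4547)
2q̇ = q⊗(0,ω) = (0.4000000, -0.8000000, -0.4000000, 0.0000000)
updated quaternion q' = (0.0080, -0.0160, -0.0080, 0.9998)

p' = (0.6560, 1.4320, 0.6760)
q' = (0.0080, -0.0160, -0.0080, 0.9998)
v' = (1.3787, 0.8187, -0.6307)
ω' = (-0.3495, 0.8067, -0.4547)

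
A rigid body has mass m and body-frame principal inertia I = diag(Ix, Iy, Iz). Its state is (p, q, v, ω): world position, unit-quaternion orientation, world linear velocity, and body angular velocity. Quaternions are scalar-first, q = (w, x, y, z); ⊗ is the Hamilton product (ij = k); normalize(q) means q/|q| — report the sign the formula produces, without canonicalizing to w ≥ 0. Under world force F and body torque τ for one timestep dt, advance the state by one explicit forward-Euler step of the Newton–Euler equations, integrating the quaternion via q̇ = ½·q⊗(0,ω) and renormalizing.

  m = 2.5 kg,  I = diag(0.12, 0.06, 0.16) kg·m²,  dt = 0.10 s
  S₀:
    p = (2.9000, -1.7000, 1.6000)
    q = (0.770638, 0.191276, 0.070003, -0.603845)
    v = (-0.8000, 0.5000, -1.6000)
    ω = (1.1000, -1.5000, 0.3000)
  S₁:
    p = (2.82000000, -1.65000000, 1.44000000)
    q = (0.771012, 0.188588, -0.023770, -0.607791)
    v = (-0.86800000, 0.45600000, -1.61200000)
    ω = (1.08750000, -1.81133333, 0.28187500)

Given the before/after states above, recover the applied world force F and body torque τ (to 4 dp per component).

F = (-1.7000, -1.1000, -0.3000)
τ = (-0.0600, -0.2000, 0.0700)

Δω = ω₁−ω₀ = (-0.01250000, -0.31133333, -0.01812500)
ω₀×(Iω₀) = (-0.0450, -0.0132, 0.0990)
τ = I·(Δω/dt) + ω₀×(Iω₀) = (-0.0600, -0.2000, 0.0700)
v₁ − v₀ = (-0.06800000, -0.04400000, -0.01200000)
m·(v₁−v₀)/dt = (-1.7000, -1.1000, -0.3000)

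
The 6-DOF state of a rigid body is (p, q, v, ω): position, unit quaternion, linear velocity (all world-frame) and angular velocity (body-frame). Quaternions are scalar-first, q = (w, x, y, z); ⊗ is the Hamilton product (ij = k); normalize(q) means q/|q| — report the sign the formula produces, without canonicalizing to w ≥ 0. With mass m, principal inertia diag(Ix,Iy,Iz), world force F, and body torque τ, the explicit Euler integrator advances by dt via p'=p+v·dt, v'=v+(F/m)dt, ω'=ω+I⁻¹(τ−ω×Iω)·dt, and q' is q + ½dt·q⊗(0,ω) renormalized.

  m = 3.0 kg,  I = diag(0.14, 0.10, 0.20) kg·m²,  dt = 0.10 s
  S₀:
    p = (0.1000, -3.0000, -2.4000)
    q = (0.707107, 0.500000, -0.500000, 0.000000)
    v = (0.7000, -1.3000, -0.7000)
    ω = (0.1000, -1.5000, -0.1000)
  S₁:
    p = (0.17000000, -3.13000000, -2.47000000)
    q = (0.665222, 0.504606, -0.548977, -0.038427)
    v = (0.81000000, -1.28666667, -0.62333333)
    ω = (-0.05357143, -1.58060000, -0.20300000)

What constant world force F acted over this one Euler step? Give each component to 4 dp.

velocity change Δv = (0.11000000, 0.01333333, 0.07666667)
applied force F = (3.3000, 0.4000, 2.3000)

F = (3.3000, 0.4000, 2.3000)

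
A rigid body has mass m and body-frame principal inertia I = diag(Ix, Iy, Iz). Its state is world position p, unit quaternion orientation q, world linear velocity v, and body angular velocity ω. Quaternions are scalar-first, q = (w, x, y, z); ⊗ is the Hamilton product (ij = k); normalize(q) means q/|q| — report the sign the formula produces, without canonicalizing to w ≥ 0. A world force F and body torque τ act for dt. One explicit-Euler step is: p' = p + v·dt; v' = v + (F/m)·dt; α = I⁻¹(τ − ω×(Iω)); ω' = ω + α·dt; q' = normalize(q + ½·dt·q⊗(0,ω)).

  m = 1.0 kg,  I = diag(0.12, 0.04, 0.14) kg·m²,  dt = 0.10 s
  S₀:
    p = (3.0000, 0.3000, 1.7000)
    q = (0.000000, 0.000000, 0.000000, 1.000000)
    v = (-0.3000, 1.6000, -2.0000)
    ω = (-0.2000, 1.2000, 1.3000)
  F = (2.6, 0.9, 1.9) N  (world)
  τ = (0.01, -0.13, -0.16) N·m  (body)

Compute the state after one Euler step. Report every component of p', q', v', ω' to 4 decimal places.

p' = (2.9700, 0.4600, 1.5000)
q' = (-0.0647, -0.0598, -0.0100, 0.9961)
v' = (-0.0400, 1.6900, -1.8100)
ω' = (-0.3217, 0.8620, 1.1720)

ω×(Iω) gyroscopic = (0.1560, 0.0052, 0.0192)
angular accel α = (-1.2167, -3.3800, -1.2800)
new body rate ω' = (-0.3217, 0.8620, 1.1720)
Hamilton product q⊗(0,ω) = (-1.3000000, -1.2000000, -0.2000000, 0.0000000)
q + ½dt·q⊗(0,ω), renormalized = (-0.0647, -0.0598, -0.0100, 0.9961)
p' = p + v·dt = (2.9700, 0.4600, 1.5000)
new velocity v' = (-0.0400, 1.6900, -1.8100)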